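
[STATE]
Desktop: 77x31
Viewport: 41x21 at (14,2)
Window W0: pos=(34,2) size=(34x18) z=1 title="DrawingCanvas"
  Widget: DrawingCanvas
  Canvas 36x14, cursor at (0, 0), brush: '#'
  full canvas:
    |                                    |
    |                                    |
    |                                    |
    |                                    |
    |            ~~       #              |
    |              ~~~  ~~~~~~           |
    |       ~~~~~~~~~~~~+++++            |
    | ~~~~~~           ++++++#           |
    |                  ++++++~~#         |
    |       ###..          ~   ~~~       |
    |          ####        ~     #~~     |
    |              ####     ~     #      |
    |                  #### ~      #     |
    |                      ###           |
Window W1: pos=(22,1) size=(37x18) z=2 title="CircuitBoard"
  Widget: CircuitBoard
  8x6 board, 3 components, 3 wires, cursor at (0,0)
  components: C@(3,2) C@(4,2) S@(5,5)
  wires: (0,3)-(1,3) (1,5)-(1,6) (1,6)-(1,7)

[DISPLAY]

        ┃ CircuitBoard                   
        ┠────────────────────────────────
        ┃   0 1 2 3 4 5 6 7              
        ┃0  [.]          ·               
        ┃                │               
        ┃1               ·       · ─ · ─ 
        ┃                                
        ┃2                               
        ┃                                
        ┃3           C                   
        ┃                                
        ┃4           C                   
        ┃                                
        ┃5                       S       
        ┃Cursor: (0,0)                   
        ┃                                
        ┗━━━━━━━━━━━━━━━━━━━━━━━━━━━━━━━━
                    ┗━━━━━━━━━━━━━━━━━━━━
                                         
                                         
                                         


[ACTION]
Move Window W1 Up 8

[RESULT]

        ┠────────────────────────────────
        ┃   0 1 2 3 4 5 6 7              
        ┃0  [.]          ·               
        ┃                │               
        ┃1               ·       · ─ · ─ 
        ┃                                
        ┃2                               
        ┃                                
        ┃3           C                   
        ┃                                
        ┃4           C                   
        ┃                                
        ┃5                       S       
        ┃Cursor: (0,0)                   
        ┃                                
        ┗━━━━━━━━━━━━━━━━━━━━━━━━━━━━━━━━
                    ┃                    
                    ┗━━━━━━━━━━━━━━━━━━━━
                                         
                                         
                                         


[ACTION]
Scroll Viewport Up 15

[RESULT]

        ┏━━━━━━━━━━━━━━━━━━━━━━━━━━━━━━━━
        ┃ CircuitBoard                   
        ┠────────────────────────────────
        ┃   0 1 2 3 4 5 6 7              
        ┃0  [.]          ·               
        ┃                │               
        ┃1               ·       · ─ · ─ 
        ┃                                
        ┃2                               
        ┃                                
        ┃3           C                   
        ┃                                
        ┃4           C                   
        ┃                                
        ┃5                       S       
        ┃Cursor: (0,0)                   
        ┃                                
        ┗━━━━━━━━━━━━━━━━━━━━━━━━━━━━━━━━
                    ┃                    
                    ┗━━━━━━━━━━━━━━━━━━━━
                                         


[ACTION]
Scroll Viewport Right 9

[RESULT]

━━━━━━━━━━━━━━━━━━━━━━━━━━━━━━━━━━━┓     
 CircuitBoard                      ┃     
───────────────────────────────────┨━━━━━
   0 1 2 3 4 5 6 7                 ┃     
0  [.]          ·                  ┃─────
                │                  ┃     
1               ·       · ─ · ─ ·  ┃     
                                   ┃     
2                                  ┃     
                                   ┃     
3           C                      ┃~    
                                   ┃     
4           C                      ┃#    
                                   ┃~~#  
5                       S          ┃  ~~~
Cursor: (0,0)                      ┃    #
                                   ┃     
━━━━━━━━━━━━━━━━━━━━━━━━━━━━━━━━━━━┛     
           ┃                      ###    
           ┗━━━━━━━━━━━━━━━━━━━━━━━━━━━━━
                                         


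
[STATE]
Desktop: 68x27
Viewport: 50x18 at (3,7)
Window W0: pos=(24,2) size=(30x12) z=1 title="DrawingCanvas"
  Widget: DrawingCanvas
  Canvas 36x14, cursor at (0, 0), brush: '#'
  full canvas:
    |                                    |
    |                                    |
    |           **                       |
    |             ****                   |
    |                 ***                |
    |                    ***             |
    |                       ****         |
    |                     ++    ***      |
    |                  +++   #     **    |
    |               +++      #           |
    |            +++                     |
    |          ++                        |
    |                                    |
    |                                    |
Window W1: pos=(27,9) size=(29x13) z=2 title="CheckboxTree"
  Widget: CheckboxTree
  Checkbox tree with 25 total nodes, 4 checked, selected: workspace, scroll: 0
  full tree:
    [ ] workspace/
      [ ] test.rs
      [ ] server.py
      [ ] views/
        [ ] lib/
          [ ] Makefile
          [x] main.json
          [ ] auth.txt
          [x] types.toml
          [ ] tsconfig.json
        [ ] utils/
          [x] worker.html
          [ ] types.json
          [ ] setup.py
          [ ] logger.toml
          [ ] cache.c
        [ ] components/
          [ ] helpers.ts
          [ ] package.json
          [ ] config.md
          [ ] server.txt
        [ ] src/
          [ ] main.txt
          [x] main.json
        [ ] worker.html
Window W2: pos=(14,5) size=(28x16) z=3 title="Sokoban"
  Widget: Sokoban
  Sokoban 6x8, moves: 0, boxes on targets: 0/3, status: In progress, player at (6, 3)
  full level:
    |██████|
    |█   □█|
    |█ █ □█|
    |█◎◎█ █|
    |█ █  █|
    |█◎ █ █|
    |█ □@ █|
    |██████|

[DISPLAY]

           ┠──────────────────────────┨           
           ┃██████                    ┃           
           ┃█   □█                    ┃━━━━━━━━━━━
           ┃█ █ □█                    ┃           
           ┃█◎◎█ █                    ┃───────────
           ┃█ █  █                    ┃/          
           ┃█◎ █ █                    ┃           
           ┃█ □@ █                    ┃py         
           ┃██████                    ┃           
           ┃Moves: 0  0/3             ┃           
           ┃                          ┃efile      
           ┃                          ┃n.json     
           ┃                          ┃h.txt      
           ┗━━━━━━━━━━━━━━━━━━━━━━━━━━┛es.toml    
                        ┗━━━━━━━━━━━━━━━━━━━━━━━━━
                                                  
                                                  
                                                  


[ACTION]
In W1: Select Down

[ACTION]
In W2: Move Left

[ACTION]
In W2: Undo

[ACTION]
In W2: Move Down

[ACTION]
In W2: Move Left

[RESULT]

           ┠──────────────────────────┨           
           ┃██████                    ┃           
           ┃█   □█                    ┃━━━━━━━━━━━
           ┃█ █ □█                    ┃           
           ┃█◎◎█ █                    ┃───────────
           ┃█ █  █                    ┃/          
           ┃█◎ █ █                    ┃           
           ┃█□@  █                    ┃py         
           ┃██████                    ┃           
           ┃Moves: 1  0/3             ┃           
           ┃                          ┃efile      
           ┃                          ┃n.json     
           ┃                          ┃h.txt      
           ┗━━━━━━━━━━━━━━━━━━━━━━━━━━┛es.toml    
                        ┗━━━━━━━━━━━━━━━━━━━━━━━━━
                                                  
                                                  
                                                  


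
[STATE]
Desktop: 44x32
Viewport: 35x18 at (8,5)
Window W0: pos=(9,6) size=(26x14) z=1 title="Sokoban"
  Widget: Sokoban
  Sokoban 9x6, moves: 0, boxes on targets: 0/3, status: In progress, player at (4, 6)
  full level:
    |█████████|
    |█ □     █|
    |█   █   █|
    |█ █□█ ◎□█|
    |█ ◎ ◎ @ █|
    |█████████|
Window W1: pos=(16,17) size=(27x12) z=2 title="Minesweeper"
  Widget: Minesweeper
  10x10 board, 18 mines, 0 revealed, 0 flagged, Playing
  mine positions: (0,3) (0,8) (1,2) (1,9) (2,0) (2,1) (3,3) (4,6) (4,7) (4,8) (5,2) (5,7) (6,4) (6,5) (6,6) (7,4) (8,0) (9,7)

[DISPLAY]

                                   
 ┏━━━━━━━━━━━━━━━━━━━━━━━━┓        
 ┃ Sokoban                ┃        
 ┠────────────────────────┨        
 ┃█████████               ┃        
 ┃█ □     █               ┃        
 ┃█   █   █               ┃        
 ┃█ █□█ ◎□█               ┃        
 ┃█ ◎ ◎ @ █               ┃        
 ┃█████████               ┃        
 ┃Moves: 0  0/3           ┃        
 ┃                        ┃        
 ┃      ┏━━━━━━━━━━━━━━━━━━━━━━━━━┓
 ┃      ┃ Minesweeper             ┃
 ┗━━━━━━┠─────────────────────────┨
        ┃■■■■■■■■■■               ┃
        ┃■■■■■■■■■■               ┃
        ┃■■■■■■■■■■               ┃


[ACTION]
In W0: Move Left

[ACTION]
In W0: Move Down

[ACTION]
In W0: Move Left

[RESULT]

                                   
 ┏━━━━━━━━━━━━━━━━━━━━━━━━┓        
 ┃ Sokoban                ┃        
 ┠────────────────────────┨        
 ┃█████████               ┃        
 ┃█ □     █               ┃        
 ┃█   █   █               ┃        
 ┃█ █□█ ◎□█               ┃        
 ┃█ ◎ +   █               ┃        
 ┃█████████               ┃        
 ┃Moves: 2  0/3           ┃        
 ┃                        ┃        
 ┃      ┏━━━━━━━━━━━━━━━━━━━━━━━━━┓
 ┃      ┃ Minesweeper             ┃
 ┗━━━━━━┠─────────────────────────┨
        ┃■■■■■■■■■■               ┃
        ┃■■■■■■■■■■               ┃
        ┃■■■■■■■■■■               ┃


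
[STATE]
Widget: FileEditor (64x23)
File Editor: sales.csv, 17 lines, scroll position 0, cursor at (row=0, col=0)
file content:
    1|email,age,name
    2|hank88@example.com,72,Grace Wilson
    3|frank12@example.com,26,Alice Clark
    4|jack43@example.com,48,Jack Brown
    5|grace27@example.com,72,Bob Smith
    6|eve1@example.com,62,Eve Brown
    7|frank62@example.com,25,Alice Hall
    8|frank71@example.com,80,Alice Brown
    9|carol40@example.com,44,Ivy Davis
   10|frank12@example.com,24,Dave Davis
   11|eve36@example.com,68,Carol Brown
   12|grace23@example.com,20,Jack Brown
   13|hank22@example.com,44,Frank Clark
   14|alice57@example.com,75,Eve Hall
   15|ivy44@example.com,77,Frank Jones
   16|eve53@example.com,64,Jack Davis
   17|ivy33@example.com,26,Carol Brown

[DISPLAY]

█mail,age,name                                                 ▲
hank88@example.com,72,Grace Wilson                             █
frank12@example.com,26,Alice Clark                             ░
jack43@example.com,48,Jack Brown                               ░
grace27@example.com,72,Bob Smith                               ░
eve1@example.com,62,Eve Brown                                  ░
frank62@example.com,25,Alice Hall                              ░
frank71@example.com,80,Alice Brown                             ░
carol40@example.com,44,Ivy Davis                               ░
frank12@example.com,24,Dave Davis                              ░
eve36@example.com,68,Carol Brown                               ░
grace23@example.com,20,Jack Brown                              ░
hank22@example.com,44,Frank Clark                              ░
alice57@example.com,75,Eve Hall                                ░
ivy44@example.com,77,Frank Jones                               ░
eve53@example.com,64,Jack Davis                                ░
ivy33@example.com,26,Carol Brown                               ░
                                                               ░
                                                               ░
                                                               ░
                                                               ░
                                                               ░
                                                               ▼


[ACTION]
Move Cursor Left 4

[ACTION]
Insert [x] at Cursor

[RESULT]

x█mail,age,name                                                ▲
hank88@example.com,72,Grace Wilson                             █
frank12@example.com,26,Alice Clark                             ░
jack43@example.com,48,Jack Brown                               ░
grace27@example.com,72,Bob Smith                               ░
eve1@example.com,62,Eve Brown                                  ░
frank62@example.com,25,Alice Hall                              ░
frank71@example.com,80,Alice Brown                             ░
carol40@example.com,44,Ivy Davis                               ░
frank12@example.com,24,Dave Davis                              ░
eve36@example.com,68,Carol Brown                               ░
grace23@example.com,20,Jack Brown                              ░
hank22@example.com,44,Frank Clark                              ░
alice57@example.com,75,Eve Hall                                ░
ivy44@example.com,77,Frank Jones                               ░
eve53@example.com,64,Jack Davis                                ░
ivy33@example.com,26,Carol Brown                               ░
                                                               ░
                                                               ░
                                                               ░
                                                               ░
                                                               ░
                                                               ▼


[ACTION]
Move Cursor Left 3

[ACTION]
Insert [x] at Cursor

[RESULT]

x█email,age,name                                               ▲
hank88@example.com,72,Grace Wilson                             █
frank12@example.com,26,Alice Clark                             ░
jack43@example.com,48,Jack Brown                               ░
grace27@example.com,72,Bob Smith                               ░
eve1@example.com,62,Eve Brown                                  ░
frank62@example.com,25,Alice Hall                              ░
frank71@example.com,80,Alice Brown                             ░
carol40@example.com,44,Ivy Davis                               ░
frank12@example.com,24,Dave Davis                              ░
eve36@example.com,68,Carol Brown                               ░
grace23@example.com,20,Jack Brown                              ░
hank22@example.com,44,Frank Clark                              ░
alice57@example.com,75,Eve Hall                                ░
ivy44@example.com,77,Frank Jones                               ░
eve53@example.com,64,Jack Davis                                ░
ivy33@example.com,26,Carol Brown                               ░
                                                               ░
                                                               ░
                                                               ░
                                                               ░
                                                               ░
                                                               ▼


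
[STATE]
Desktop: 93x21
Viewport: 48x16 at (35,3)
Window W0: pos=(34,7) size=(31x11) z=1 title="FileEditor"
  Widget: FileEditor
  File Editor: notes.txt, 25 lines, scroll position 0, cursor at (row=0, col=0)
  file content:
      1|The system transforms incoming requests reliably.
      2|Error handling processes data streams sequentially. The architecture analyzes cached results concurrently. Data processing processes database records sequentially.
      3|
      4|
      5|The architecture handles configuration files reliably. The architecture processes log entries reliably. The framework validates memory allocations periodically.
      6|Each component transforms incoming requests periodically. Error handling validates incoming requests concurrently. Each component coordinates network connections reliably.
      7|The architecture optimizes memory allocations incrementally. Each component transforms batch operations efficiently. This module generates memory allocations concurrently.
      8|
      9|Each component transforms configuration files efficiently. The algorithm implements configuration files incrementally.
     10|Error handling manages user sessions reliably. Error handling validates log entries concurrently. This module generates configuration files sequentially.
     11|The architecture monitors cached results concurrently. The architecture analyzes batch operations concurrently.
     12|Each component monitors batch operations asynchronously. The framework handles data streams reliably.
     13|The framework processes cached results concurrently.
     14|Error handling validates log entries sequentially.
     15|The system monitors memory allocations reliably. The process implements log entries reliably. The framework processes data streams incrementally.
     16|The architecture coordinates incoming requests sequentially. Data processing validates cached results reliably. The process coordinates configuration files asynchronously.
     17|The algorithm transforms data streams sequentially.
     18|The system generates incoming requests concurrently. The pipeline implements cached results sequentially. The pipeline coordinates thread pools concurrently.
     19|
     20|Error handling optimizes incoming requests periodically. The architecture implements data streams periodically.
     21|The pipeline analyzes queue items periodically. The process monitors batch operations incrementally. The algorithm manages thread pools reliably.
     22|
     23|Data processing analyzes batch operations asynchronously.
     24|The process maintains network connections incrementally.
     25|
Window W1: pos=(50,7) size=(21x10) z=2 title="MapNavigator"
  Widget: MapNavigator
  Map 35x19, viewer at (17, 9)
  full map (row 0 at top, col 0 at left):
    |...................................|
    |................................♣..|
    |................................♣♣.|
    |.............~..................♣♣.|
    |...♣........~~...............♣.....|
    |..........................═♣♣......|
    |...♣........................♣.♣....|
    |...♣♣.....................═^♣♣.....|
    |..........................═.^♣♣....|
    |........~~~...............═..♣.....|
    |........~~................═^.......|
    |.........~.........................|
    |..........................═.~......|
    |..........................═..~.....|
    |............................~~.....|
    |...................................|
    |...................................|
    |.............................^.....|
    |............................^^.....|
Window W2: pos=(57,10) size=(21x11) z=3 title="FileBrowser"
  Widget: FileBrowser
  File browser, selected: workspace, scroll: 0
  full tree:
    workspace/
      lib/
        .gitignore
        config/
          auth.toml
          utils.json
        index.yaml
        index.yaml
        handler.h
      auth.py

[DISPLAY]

                                                
                                                
                                                
                                                
━━━━━━━━━━━━━━━┏━━━━━━━━━━━━━━━━━━━┓            
 FileEditor    ┃ MapNavigator      ┃            
───────────────┠───────────────────┨            
█he system tran┃......┏━━━━━━━━━━━━━━━━━━━┓     
Error handling ┃......┃ FileBrowser       ┃     
               ┃......┠───────────────────┨     
               ┃~~~...┃> [-] workspace/   ┃     
The architectur┃~~....┃    [+] lib/       ┃     
Each component ┃.~....┃    auth.py        ┃     
The architectur┗━━━━━━┃                   ┃     
━━━━━━━━━━━━━━━━━━━━━━┃                   ┃     
                      ┃                   ┃     


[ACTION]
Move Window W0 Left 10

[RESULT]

                                                
                                                
                                                
                                                
━━━━━━━━━━━━━━━┏━━━━━━━━━━━━━━━━━━━┓            
r              ┃ MapNavigator      ┃            
───────────────┠───────────────────┨            
 transforms inc┃......┏━━━━━━━━━━━━━━━━━━━┓     
ling processes ┃......┃ FileBrowser       ┃     
               ┃......┠───────────────────┨     
               ┃~~~...┃> [-] workspace/   ┃     
ecture handles ┃~~....┃    [+] lib/       ┃     
nent transforms┃.~....┃    auth.py        ┃     
ecture optimize┗━━━━━━┃                   ┃     
━━━━━━━━━━━━━━━━━━━┛  ┃                   ┃     
                      ┃                   ┃     


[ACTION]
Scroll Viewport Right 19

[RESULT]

                                                
                                                
                                                
                                                
━━━━━┏━━━━━━━━━━━━━━━━━━━┓                      
     ┃ MapNavigator      ┃                      
─────┠───────────────────┨                      
s inc┃......┏━━━━━━━━━━━━━━━━━━━┓               
sses ┃......┃ FileBrowser       ┃               
     ┃......┠───────────────────┨               
     ┃~~~...┃> [-] workspace/   ┃               
dles ┃~~....┃    [+] lib/       ┃               
forms┃.~....┃    auth.py        ┃               
imize┗━━━━━━┃                   ┃               
━━━━━━━━━┛  ┃                   ┃               
            ┃                   ┃               


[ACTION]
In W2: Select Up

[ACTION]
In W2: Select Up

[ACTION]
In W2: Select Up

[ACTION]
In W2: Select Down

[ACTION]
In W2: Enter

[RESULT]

                                                
                                                
                                                
                                                
━━━━━┏━━━━━━━━━━━━━━━━━━━┓                      
     ┃ MapNavigator      ┃                      
─────┠───────────────────┨                      
s inc┃......┏━━━━━━━━━━━━━━━━━━━┓               
sses ┃......┃ FileBrowser       ┃               
     ┃......┠───────────────────┨               
     ┃~~~...┃  [-] workspace/   ┃               
dles ┃~~....┃  > [-] lib/       ┃               
forms┃.~....┃      .gitignore   ┃               
imize┗━━━━━━┃      [+] config/  ┃               
━━━━━━━━━┛  ┃      index.yaml   ┃               
            ┃      index.yaml   ┃               


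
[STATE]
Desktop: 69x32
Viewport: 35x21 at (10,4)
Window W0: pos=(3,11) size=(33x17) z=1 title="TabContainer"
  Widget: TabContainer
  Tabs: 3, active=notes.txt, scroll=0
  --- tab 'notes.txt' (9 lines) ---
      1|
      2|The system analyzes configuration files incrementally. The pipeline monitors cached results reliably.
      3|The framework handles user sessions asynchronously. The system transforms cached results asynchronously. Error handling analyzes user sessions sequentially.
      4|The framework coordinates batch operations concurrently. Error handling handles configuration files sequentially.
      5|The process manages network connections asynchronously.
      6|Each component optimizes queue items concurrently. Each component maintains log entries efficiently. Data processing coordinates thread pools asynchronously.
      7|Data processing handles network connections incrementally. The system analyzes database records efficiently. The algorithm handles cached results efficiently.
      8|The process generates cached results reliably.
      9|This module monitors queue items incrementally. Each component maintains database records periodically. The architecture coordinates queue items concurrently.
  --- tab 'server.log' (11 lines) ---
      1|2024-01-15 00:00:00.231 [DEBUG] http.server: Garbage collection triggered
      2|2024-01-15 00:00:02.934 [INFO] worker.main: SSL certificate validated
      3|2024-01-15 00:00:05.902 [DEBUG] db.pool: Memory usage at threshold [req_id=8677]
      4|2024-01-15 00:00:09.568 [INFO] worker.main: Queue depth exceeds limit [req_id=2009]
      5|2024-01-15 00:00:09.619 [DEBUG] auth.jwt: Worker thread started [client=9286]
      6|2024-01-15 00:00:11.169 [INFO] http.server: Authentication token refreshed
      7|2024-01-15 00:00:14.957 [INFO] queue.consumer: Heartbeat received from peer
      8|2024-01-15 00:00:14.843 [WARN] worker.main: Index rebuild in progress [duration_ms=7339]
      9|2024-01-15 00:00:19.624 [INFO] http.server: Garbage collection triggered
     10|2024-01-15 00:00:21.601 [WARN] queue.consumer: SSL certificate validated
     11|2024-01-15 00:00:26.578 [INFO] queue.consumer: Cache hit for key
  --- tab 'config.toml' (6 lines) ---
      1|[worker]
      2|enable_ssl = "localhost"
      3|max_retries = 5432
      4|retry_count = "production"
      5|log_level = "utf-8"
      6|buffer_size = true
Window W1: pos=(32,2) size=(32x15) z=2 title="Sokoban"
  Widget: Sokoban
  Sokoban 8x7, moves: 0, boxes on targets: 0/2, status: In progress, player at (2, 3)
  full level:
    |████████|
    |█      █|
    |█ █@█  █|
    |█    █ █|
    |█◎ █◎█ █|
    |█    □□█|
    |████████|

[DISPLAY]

                      ┠────────────
                      ┃████████    
                      ┃█      █    
                      ┃█ █@█  █    
                      ┃█    █ █    
                      ┃█◎ █◎█ █    
                      ┃█    □□█    
━━━━━━━━━━━━━━━━━━━━━━┃████████    
ntainer               ┃Moves: 0  0/
──────────────────────┃            
.txt]│ server.log │ co┃            
──────────────────────┃            
                      ┗━━━━━━━━━━━━
stem analyzes configurati┃         
amework handles user sess┃         
amework coordinates batch┃         
ocess manages network con┃         
omponent optimizes queue ┃         
rocessing handles network┃         
ocess generates cached re┃         
odule monitors queue item┃         


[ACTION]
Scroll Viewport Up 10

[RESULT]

                                   
                                   
                      ┏━━━━━━━━━━━━
                      ┃ Sokoban    
                      ┠────────────
                      ┃████████    
                      ┃█      █    
                      ┃█ █@█  █    
                      ┃█    █ █    
                      ┃█◎ █◎█ █    
                      ┃█    □□█    
━━━━━━━━━━━━━━━━━━━━━━┃████████    
ntainer               ┃Moves: 0  0/
──────────────────────┃            
.txt]│ server.log │ co┃            
──────────────────────┃            
                      ┗━━━━━━━━━━━━
stem analyzes configurati┃         
amework handles user sess┃         
amework coordinates batch┃         
ocess manages network con┃         


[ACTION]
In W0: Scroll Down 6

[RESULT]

                                   
                                   
                      ┏━━━━━━━━━━━━
                      ┃ Sokoban    
                      ┠────────────
                      ┃████████    
                      ┃█      █    
                      ┃█ █@█  █    
                      ┃█    █ █    
                      ┃█◎ █◎█ █    
                      ┃█    □□█    
━━━━━━━━━━━━━━━━━━━━━━┃████████    
ntainer               ┃Moves: 0  0/
──────────────────────┃            
.txt]│ server.log │ co┃            
──────────────────────┃            
rocessing handles netw┗━━━━━━━━━━━━
ocess generates cached re┃         
odule monitors queue item┃         
                         ┃         
                         ┃         


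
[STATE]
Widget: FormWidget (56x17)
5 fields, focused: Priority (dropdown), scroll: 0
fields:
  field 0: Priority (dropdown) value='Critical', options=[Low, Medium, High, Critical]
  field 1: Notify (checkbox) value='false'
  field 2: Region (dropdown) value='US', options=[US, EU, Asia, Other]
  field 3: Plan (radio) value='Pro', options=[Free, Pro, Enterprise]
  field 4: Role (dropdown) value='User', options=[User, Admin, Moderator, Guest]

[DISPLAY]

> Priority:   [Critical                               ▼]
  Notify:     [ ]                                       
  Region:     [US                                     ▼]
  Plan:       ( ) Free  (●) Pro  ( ) Enterprise         
  Role:       [User                                   ▼]
                                                        
                                                        
                                                        
                                                        
                                                        
                                                        
                                                        
                                                        
                                                        
                                                        
                                                        
                                                        


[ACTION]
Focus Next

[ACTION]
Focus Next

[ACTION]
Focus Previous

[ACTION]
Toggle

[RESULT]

  Priority:   [Critical                               ▼]
> Notify:     [x]                                       
  Region:     [US                                     ▼]
  Plan:       ( ) Free  (●) Pro  ( ) Enterprise         
  Role:       [User                                   ▼]
                                                        
                                                        
                                                        
                                                        
                                                        
                                                        
                                                        
                                                        
                                                        
                                                        
                                                        
                                                        


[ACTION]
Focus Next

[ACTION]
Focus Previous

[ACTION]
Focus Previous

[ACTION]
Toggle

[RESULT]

> Priority:   [Critical                               ▼]
  Notify:     [x]                                       
  Region:     [US                                     ▼]
  Plan:       ( ) Free  (●) Pro  ( ) Enterprise         
  Role:       [User                                   ▼]
                                                        
                                                        
                                                        
                                                        
                                                        
                                                        
                                                        
                                                        
                                                        
                                                        
                                                        
                                                        


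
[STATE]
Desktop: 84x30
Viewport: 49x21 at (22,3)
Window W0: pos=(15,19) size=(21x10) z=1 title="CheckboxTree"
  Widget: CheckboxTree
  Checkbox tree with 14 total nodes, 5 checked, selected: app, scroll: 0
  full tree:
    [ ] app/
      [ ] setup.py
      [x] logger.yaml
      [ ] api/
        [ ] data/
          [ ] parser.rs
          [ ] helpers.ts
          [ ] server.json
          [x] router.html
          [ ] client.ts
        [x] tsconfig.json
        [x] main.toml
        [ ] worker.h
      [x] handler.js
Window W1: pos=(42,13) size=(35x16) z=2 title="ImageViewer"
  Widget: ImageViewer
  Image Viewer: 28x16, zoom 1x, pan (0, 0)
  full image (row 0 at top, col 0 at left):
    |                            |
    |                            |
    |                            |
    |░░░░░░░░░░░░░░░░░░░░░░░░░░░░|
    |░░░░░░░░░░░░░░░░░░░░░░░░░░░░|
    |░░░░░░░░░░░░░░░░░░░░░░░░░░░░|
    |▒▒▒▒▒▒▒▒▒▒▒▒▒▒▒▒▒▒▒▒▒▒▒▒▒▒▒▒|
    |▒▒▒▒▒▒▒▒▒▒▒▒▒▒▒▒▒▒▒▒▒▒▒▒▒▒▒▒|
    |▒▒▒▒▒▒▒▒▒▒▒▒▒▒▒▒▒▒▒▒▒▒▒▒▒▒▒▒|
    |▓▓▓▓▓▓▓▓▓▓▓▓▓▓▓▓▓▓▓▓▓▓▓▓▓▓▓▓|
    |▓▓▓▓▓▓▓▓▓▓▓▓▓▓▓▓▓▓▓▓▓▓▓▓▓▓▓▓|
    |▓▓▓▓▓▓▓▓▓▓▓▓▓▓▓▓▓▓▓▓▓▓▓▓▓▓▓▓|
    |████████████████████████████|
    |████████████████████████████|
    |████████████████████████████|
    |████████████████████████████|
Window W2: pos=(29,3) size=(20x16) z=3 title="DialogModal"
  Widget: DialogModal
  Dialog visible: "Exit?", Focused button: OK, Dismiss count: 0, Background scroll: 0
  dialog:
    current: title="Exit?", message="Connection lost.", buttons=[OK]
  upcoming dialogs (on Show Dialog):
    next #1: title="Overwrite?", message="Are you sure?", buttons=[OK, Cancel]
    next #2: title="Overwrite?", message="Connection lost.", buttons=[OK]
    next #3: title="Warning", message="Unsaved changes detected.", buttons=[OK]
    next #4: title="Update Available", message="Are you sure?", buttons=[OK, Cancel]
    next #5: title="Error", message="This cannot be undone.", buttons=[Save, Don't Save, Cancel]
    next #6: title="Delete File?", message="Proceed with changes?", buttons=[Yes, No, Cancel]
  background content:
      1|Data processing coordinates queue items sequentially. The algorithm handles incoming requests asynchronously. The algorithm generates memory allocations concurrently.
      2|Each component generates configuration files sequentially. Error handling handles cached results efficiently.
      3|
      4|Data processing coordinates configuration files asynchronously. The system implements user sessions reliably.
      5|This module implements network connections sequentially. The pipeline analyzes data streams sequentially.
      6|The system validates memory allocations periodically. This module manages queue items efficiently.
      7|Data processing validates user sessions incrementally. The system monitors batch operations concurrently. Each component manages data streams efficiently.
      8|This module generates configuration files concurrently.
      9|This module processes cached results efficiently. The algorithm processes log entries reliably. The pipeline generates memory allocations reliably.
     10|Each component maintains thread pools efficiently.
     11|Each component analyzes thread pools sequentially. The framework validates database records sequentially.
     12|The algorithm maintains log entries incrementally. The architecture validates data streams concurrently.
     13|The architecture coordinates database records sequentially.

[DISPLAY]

       ┏━━━━━━━━━━━━━━━━━━┓                      
       ┃ DialogModal      ┃                      
       ┠──────────────────┨                      
       ┃Data processing co┃                      
       ┃Each component gen┃                      
       ┃                  ┃                      
       ┃Da┌────────────┐co┃                      
       ┃Th│   Exit?    │em┃                      
       ┃Th│Connection l│at┃                      
       ┃Da│    [OK]    │va┃                      
       ┃Th└────────────┘ra┃━━━━━━━━━━━━━━━━━━━━━━
       ┃This module proces┃Viewer                
       ┃Each component mai┃──────────────────────
       ┃Each component ana┃                      
       ┃The algorithm main┃                      
       ┗━━━━━━━━━━━━━━━━━━┛                      
━━━━━━━━━━━━━┓      ┃░░░░░░░░░░░░░░░░░░░░░░░░░░░░
boxTree      ┃      ┃░░░░░░░░░░░░░░░░░░░░░░░░░░░░
─────────────┨      ┃░░░░░░░░░░░░░░░░░░░░░░░░░░░░
pp/          ┃      ┃▒▒▒▒▒▒▒▒▒▒▒▒▒▒▒▒▒▒▒▒▒▒▒▒▒▒▒▒
 setup.py    ┃      ┃▒▒▒▒▒▒▒▒▒▒▒▒▒▒▒▒▒▒▒▒▒▒▒▒▒▒▒▒


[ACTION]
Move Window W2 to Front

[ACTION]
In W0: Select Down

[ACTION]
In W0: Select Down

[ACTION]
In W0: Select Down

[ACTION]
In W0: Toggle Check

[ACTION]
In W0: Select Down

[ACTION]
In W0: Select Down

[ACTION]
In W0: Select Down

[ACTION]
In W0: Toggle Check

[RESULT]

       ┏━━━━━━━━━━━━━━━━━━┓                      
       ┃ DialogModal      ┃                      
       ┠──────────────────┨                      
       ┃Data processing co┃                      
       ┃Each component gen┃                      
       ┃                  ┃                      
       ┃Da┌────────────┐co┃                      
       ┃Th│   Exit?    │em┃                      
       ┃Th│Connection l│at┃                      
       ┃Da│    [OK]    │va┃                      
       ┃Th└────────────┘ra┃━━━━━━━━━━━━━━━━━━━━━━
       ┃This module proces┃Viewer                
       ┃Each component mai┃──────────────────────
       ┃Each component ana┃                      
       ┃The algorithm main┃                      
       ┗━━━━━━━━━━━━━━━━━━┛                      
━━━━━━━━━━━━━┓      ┃░░░░░░░░░░░░░░░░░░░░░░░░░░░░
boxTree      ┃      ┃░░░░░░░░░░░░░░░░░░░░░░░░░░░░
─────────────┨      ┃░░░░░░░░░░░░░░░░░░░░░░░░░░░░
 setup.py    ┃      ┃▒▒▒▒▒▒▒▒▒▒▒▒▒▒▒▒▒▒▒▒▒▒▒▒▒▒▒▒
 logger.yaml ┃      ┃▒▒▒▒▒▒▒▒▒▒▒▒▒▒▒▒▒▒▒▒▒▒▒▒▒▒▒▒
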